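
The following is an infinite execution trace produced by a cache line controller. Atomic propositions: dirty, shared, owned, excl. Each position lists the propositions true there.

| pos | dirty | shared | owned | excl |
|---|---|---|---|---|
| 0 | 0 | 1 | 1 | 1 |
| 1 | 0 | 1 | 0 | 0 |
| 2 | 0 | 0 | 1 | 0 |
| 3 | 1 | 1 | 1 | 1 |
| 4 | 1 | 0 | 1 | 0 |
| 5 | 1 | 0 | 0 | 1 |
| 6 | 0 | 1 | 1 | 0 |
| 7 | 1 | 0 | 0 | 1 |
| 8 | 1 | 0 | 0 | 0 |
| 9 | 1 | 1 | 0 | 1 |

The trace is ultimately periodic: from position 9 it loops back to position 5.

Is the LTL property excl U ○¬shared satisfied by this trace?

Satisfied

Walking from position 0: ○¬shared first holds at position 1, and excl holds at every earlier position along the way, so excl U ○¬shared holds.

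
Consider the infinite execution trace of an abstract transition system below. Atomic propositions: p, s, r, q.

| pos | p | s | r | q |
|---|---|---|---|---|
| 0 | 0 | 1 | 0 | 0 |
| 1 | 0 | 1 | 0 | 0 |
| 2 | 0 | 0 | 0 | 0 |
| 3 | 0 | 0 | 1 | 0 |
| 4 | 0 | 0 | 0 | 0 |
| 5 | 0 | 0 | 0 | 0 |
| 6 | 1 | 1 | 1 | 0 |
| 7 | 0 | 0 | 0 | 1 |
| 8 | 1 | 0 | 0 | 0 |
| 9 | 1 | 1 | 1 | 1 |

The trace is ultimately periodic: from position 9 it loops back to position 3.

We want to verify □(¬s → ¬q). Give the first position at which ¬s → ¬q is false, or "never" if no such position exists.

Check ¬s → ¬q at each position in order: 0 ✓, 1 ✓, 2 ✓, 3 ✓, 4 ✓, 5 ✓, 6 ✓.
At position 7 the labels are {q}, so ¬s → ¬q is false there. This is the first violation.

7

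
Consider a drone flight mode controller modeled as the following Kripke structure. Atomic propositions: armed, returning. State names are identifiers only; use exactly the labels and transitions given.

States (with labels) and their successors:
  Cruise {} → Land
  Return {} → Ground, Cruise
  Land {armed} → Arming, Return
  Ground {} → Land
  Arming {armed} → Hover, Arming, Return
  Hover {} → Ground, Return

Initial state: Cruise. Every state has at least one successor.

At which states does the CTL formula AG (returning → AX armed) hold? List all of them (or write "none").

States satisfying returning → AX armed: {Cruise, Return, Land, Ground, Arming, Hover}.
States satisfying AG (returning → AX armed): {Cruise, Return, Land, Ground, Arming, Hover}.

{Cruise, Return, Land, Ground, Arming, Hover}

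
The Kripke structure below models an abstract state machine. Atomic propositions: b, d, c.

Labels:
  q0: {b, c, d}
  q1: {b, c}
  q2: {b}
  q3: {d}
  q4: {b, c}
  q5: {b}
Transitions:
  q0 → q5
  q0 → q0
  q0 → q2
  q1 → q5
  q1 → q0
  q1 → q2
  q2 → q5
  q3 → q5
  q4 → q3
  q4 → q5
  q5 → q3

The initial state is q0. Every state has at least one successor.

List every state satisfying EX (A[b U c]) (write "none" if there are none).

{q0, q1}

States satisfying A[b U c]: {q0, q1, q4}.
States satisfying EX (A[b U c]): {q0, q1}.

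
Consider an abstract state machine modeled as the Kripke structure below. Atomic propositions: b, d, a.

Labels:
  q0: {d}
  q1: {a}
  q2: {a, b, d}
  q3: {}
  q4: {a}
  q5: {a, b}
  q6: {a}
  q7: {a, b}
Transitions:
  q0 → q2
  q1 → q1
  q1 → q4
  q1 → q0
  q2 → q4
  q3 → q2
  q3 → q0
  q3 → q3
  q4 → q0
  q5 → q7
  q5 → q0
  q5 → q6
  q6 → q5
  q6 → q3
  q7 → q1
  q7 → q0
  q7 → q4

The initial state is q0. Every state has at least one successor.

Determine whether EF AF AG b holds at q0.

Violated

States satisfying AF AG b: ∅.
States satisfying EF AF AG b: ∅.
No suitable path/successor from q0 witnesses the formula.
q0 ∉ Sat(EF AF AG b).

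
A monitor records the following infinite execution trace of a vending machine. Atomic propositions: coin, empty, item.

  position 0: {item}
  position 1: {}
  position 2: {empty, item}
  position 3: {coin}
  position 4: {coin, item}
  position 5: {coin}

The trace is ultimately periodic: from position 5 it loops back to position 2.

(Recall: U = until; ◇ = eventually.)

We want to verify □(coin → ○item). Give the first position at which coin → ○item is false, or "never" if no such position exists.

4

Check coin → ○item at each position in order: 0 ✓, 1 ✓, 2 ✓, 3 ✓.
At position 4 the labels are {coin, item} and the next position 5 has {coin}, so coin → ○item is false there. This is the first violation.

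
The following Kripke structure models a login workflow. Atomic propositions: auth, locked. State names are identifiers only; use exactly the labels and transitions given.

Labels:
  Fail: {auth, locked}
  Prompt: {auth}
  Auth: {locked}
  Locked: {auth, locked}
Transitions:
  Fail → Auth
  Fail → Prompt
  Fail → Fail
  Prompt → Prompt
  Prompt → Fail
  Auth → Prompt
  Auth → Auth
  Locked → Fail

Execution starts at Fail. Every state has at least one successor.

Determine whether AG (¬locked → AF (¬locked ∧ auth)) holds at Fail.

Satisfied

States satisfying ¬locked → AF (¬locked ∧ auth): {Fail, Prompt, Auth, Locked}.
States satisfying AG (¬locked → AF (¬locked ∧ auth)): {Fail, Prompt, Auth, Locked}.
Every state reachable from Fail satisfies ¬locked → AF (¬locked ∧ auth).
Fail ∈ Sat(AG (¬locked → AF (¬locked ∧ auth))).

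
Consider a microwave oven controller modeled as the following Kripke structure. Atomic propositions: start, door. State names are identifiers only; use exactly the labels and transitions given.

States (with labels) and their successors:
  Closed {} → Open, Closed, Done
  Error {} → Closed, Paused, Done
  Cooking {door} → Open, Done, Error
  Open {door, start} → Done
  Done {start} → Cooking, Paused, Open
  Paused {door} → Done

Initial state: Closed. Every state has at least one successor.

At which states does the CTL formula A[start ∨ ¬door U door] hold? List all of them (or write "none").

{Cooking, Open, Done, Paused}

States satisfying start ∨ ¬door: {Closed, Error, Open, Done}.
States satisfying door: {Cooking, Open, Paused}.
States satisfying A[start ∨ ¬door U door]: {Cooking, Open, Done, Paused}.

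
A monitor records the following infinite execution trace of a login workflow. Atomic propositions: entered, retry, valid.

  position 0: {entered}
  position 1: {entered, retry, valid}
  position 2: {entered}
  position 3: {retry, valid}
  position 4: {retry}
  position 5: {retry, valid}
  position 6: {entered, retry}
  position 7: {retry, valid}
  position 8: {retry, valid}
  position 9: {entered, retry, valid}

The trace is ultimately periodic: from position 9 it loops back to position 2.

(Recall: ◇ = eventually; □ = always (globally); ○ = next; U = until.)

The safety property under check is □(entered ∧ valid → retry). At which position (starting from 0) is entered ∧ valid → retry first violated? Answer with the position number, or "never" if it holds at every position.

never

entered ∧ valid → retry holds at every position 0..9, and those are all the positions the trace ever visits, so the invariant □(entered ∧ valid → retry) is never violated.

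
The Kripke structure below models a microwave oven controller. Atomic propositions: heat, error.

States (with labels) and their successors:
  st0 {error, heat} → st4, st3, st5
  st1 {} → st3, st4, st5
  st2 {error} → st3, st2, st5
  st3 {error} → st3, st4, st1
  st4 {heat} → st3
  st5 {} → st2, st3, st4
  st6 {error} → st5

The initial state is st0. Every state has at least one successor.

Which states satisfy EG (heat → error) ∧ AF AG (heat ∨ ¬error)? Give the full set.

none

States satisfying heat → error: {st0, st1, st2, st3, st5, st6}.
States satisfying EG (heat → error): {st0, st1, st2, st3, st5, st6}.
States satisfying AG (heat ∨ ¬error): ∅.
States satisfying AF AG (heat ∨ ¬error): ∅.
States satisfying EG (heat → error) ∧ AF AG (heat ∨ ¬error): ∅.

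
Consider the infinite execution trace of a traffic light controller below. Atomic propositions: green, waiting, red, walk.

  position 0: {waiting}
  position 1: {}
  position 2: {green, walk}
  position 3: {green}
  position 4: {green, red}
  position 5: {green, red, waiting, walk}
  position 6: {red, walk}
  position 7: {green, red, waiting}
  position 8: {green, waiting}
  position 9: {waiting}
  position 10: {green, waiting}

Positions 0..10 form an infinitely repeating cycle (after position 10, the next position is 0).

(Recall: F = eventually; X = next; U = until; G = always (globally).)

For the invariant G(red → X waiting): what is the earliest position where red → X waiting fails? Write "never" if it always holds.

Check red → X waiting at each position in order: 0 ✓, 1 ✓, 2 ✓, 3 ✓, 4 ✓.
At position 5 the labels are {green, red, waiting, walk} and the next position 6 has {red, walk}, so red → X waiting is false there. This is the first violation.

5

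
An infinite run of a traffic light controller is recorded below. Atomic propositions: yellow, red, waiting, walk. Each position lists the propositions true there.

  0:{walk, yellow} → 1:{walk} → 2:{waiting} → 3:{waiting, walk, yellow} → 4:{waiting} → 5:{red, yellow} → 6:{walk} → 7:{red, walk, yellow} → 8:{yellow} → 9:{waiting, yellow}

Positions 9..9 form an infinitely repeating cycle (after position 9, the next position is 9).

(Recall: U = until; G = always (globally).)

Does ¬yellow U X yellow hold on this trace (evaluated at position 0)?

Walking from position 0: at position 0, X yellow has not yet held and ¬yellow fails, so ¬yellow U X yellow is false.

Violated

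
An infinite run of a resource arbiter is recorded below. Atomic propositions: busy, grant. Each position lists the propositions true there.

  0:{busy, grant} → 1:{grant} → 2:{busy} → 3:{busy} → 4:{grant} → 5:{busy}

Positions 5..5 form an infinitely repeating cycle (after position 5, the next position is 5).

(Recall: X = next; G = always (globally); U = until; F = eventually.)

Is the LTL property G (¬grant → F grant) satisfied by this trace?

Violated

¬grant → F grant must hold at every position from 0 onward. It fails at position 5, so G (¬grant → F grant) is false.
Positions where ¬grant holds: 2, 3, 5.
Check F grant at each: 2→ok, 3→ok, 5→fails.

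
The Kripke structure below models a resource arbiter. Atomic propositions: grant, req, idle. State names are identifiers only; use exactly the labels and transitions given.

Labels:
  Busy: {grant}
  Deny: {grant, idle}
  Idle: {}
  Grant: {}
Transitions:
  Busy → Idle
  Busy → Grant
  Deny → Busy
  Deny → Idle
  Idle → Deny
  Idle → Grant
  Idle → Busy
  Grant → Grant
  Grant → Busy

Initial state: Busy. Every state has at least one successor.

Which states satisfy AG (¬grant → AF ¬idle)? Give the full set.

States satisfying ¬grant → AF ¬idle: {Busy, Deny, Idle, Grant}.
States satisfying AG (¬grant → AF ¬idle): {Busy, Deny, Idle, Grant}.

{Busy, Deny, Idle, Grant}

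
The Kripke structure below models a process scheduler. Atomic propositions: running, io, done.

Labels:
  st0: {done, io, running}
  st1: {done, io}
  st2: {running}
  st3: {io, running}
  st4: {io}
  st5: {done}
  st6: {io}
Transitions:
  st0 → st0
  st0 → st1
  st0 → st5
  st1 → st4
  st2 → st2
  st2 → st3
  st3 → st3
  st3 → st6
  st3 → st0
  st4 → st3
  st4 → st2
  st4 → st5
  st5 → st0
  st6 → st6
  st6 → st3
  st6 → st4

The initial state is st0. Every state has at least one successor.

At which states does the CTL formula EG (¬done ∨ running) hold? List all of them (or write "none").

States satisfying ¬done ∨ running: {st0, st2, st3, st4, st6}.
States satisfying EG (¬done ∨ running): {st0, st2, st3, st4, st6}.

{st0, st2, st3, st4, st6}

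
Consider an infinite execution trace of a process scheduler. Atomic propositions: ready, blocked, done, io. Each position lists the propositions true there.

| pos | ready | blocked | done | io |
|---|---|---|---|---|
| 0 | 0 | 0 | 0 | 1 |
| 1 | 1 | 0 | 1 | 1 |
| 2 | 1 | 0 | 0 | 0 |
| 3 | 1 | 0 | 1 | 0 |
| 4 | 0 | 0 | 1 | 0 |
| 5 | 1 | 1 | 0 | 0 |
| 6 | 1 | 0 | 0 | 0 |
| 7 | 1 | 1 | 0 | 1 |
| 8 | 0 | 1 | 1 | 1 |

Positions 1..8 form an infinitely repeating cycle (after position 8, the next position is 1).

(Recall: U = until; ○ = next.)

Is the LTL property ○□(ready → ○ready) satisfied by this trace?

The position after 0 is 1; □(ready → ○ready) is false there.

Violated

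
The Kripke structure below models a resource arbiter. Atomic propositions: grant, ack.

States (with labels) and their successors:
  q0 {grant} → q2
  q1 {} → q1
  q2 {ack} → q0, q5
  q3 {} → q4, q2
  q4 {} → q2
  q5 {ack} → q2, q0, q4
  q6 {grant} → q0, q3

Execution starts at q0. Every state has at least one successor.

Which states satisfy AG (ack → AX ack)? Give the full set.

States satisfying ack → AX ack: {q0, q1, q3, q4, q6}.
States satisfying AG (ack → AX ack): {q1}.

{q1}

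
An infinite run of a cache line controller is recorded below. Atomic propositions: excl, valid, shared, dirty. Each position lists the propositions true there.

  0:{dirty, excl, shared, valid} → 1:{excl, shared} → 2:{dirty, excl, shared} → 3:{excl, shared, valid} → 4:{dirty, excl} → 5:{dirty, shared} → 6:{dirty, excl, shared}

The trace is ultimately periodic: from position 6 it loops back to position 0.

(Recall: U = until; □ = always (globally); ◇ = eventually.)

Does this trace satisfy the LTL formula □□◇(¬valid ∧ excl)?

□◇(¬valid ∧ excl) holds at every position 0..6, and those are all positions ever visited, so □□◇(¬valid ∧ excl) holds.

Yes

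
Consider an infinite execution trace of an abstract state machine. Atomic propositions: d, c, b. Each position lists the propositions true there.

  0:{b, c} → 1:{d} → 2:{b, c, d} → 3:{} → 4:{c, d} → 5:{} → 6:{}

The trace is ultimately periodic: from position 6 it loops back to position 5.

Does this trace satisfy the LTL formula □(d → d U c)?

Satisfied

d → d U c holds at every position 0..6, and those are all positions ever visited, so □(d → d U c) holds.
Positions where d holds: 1, 2, 4.
Check d U c at each: 1→ok, 2→ok, 4→ok.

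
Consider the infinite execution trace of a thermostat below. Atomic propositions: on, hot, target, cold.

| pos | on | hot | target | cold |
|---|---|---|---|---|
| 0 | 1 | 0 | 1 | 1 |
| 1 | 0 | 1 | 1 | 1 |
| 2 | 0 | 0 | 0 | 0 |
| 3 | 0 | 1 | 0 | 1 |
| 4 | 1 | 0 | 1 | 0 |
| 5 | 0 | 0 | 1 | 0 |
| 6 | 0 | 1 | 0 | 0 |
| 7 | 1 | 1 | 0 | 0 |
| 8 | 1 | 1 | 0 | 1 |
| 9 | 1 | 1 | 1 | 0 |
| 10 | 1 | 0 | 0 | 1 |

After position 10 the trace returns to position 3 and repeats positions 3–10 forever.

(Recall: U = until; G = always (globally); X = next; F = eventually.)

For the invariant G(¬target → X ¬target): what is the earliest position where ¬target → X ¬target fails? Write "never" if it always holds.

3

Check ¬target → X ¬target at each position in order: 0 ✓, 1 ✓, 2 ✓.
At position 3 the labels are {cold, hot} and the next position 4 has {on, target}, so ¬target → X ¬target is false there. This is the first violation.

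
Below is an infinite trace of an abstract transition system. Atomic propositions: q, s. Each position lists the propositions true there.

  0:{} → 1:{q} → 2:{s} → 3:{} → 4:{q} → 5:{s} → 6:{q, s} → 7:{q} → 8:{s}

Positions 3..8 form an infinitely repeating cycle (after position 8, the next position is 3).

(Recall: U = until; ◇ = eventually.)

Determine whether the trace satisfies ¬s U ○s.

Walking from position 0: ○s first holds at position 1, and ¬s holds at every earlier position along the way, so ¬s U ○s holds.

Holds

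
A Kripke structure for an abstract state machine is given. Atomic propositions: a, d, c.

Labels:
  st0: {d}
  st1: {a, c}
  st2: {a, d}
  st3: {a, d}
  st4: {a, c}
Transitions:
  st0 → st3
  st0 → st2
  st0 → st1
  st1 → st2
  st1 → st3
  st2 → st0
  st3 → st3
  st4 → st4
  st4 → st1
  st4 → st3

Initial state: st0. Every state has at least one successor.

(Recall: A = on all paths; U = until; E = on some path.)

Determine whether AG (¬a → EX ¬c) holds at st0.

States satisfying ¬a → EX ¬c: {st0, st1, st2, st3, st4}.
States satisfying AG (¬a → EX ¬c): {st0, st1, st2, st3, st4}.
Every state reachable from st0 satisfies ¬a → EX ¬c.
st0 ∈ Sat(AG (¬a → EX ¬c)).

Satisfied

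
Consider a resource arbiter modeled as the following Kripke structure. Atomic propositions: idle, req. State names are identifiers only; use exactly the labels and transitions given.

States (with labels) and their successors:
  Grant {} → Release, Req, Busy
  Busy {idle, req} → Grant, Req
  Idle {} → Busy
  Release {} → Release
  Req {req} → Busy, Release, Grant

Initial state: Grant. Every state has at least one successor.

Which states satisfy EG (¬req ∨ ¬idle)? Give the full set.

States satisfying ¬req ∨ ¬idle: {Grant, Idle, Release, Req}.
States satisfying EG (¬req ∨ ¬idle): {Grant, Release, Req}.

{Grant, Release, Req}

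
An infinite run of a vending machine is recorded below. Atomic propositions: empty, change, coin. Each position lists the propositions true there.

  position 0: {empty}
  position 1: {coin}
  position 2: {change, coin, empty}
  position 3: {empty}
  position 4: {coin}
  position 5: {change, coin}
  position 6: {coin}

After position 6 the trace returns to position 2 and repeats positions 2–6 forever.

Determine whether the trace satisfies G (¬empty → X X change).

Does not hold

¬empty → X X change must hold at every position from 0 onward. It fails at position 1, so G (¬empty → X X change) is false.
Positions where ¬empty holds: 1, 4, 5, 6.
Check X X change at each: 1→fails, 4→fails, 5→ok, 6→fails.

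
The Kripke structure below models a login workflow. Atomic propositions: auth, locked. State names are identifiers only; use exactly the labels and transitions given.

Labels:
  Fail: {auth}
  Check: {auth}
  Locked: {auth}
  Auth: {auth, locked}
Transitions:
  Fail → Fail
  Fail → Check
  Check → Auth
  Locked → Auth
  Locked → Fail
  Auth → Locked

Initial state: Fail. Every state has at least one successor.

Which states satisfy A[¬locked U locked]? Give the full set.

{Check, Auth}

States satisfying ¬locked: {Fail, Check, Locked}.
States satisfying locked: {Auth}.
States satisfying A[¬locked U locked]: {Check, Auth}.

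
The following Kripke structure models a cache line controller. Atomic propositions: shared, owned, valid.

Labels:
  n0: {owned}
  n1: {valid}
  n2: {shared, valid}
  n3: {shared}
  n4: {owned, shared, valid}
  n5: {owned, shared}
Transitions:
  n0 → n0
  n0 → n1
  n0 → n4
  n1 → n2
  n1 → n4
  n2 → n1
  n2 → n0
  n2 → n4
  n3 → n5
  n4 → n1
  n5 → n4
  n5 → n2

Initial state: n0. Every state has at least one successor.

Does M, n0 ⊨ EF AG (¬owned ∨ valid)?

Does not hold

States satisfying AG (¬owned ∨ valid): ∅.
States satisfying EF AG (¬owned ∨ valid): ∅.
No suitable path/successor from n0 witnesses the formula.
n0 ∉ Sat(EF AG (¬owned ∨ valid)).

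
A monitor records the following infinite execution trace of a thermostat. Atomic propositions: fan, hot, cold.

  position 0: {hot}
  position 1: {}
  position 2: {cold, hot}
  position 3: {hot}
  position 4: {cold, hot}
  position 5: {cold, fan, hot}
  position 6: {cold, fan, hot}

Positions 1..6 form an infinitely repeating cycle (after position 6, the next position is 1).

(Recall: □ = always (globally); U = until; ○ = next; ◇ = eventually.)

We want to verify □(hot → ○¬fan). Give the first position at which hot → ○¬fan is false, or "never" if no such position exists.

Check hot → ○¬fan at each position in order: 0 ✓, 1 ✓, 2 ✓, 3 ✓.
At position 4 the labels are {cold, hot} and the next position 5 has {cold, fan, hot}, so hot → ○¬fan is false there. This is the first violation.

4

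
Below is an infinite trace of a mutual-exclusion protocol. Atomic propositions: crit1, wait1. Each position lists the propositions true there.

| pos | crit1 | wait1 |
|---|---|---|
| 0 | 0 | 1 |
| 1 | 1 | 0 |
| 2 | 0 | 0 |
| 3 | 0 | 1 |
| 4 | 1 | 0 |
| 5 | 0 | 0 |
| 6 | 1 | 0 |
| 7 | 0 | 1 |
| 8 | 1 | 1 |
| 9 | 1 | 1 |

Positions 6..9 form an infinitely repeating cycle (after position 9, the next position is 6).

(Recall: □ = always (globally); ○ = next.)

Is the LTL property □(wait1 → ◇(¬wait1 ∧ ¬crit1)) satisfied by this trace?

wait1 → ◇(¬wait1 ∧ ¬crit1) must hold at every position from 0 onward. It fails at position 7, so □(wait1 → ◇(¬wait1 ∧ ¬crit1)) is false.
Positions where wait1 holds: 0, 3, 7, 8, 9.
Check ◇(¬wait1 ∧ ¬crit1) at each: 0→ok, 3→ok, 7→fails, 8→fails, 9→fails.

No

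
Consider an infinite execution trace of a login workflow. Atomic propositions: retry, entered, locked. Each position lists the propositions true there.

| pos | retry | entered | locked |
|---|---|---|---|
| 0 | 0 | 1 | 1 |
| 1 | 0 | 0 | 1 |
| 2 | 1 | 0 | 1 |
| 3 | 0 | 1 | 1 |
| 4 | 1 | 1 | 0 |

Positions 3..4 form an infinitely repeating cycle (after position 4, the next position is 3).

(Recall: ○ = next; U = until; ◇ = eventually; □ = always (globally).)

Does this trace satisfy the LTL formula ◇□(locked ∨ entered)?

Satisfied

□(locked ∨ entered) holds at position 0, which is reachable from 0, so ◇□(locked ∨ entered) holds.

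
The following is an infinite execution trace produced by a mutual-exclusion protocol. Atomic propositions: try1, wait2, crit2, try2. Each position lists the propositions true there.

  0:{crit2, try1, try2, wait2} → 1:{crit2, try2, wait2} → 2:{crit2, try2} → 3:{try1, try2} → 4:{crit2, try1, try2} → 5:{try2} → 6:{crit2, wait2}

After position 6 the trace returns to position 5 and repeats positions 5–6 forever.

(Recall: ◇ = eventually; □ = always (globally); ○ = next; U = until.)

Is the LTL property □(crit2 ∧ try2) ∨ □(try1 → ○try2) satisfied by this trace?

Holds

crit2 ∧ try2 must hold at every position from 0 onward. It fails at position 3, so □(crit2 ∧ try2) is false.
try1 → ○try2 holds at every position 0..6, and those are all positions ever visited, so □(try1 → ○try2) holds.
Positions where try1 holds: 0, 3, 4.
Check ○try2 at each: 0→ok, 3→ok, 4→ok.
At position 0: □(crit2 ∧ try2) is false; □(try1 → ○try2) is true; so □(crit2 ∧ try2) ∨ □(try1 → ○try2) is true.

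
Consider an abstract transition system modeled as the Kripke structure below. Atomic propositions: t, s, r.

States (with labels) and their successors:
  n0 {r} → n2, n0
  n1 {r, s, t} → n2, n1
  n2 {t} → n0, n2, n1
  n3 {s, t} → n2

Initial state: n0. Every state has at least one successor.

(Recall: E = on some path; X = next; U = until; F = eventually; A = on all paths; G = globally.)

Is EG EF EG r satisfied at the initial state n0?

States satisfying EF EG r: {n0, n1, n2, n3}.
States satisfying EG EF EG r: {n0, n1, n2, n3}.
n0 ∈ Sat(EG EF EG r).

Satisfied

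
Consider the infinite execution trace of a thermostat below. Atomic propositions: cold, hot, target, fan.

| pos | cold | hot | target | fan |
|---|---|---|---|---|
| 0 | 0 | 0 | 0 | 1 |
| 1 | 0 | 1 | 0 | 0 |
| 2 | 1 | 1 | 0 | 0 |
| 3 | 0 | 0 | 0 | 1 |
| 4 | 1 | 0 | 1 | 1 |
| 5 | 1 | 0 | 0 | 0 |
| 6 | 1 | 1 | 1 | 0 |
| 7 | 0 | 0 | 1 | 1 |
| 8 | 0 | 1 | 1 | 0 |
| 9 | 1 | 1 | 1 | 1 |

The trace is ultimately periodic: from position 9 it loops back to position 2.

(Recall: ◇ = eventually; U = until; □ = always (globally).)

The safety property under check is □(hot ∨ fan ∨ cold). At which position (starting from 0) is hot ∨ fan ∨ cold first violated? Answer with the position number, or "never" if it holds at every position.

never

hot ∨ fan ∨ cold holds at every position 0..9, and those are all the positions the trace ever visits, so the invariant □(hot ∨ fan ∨ cold) is never violated.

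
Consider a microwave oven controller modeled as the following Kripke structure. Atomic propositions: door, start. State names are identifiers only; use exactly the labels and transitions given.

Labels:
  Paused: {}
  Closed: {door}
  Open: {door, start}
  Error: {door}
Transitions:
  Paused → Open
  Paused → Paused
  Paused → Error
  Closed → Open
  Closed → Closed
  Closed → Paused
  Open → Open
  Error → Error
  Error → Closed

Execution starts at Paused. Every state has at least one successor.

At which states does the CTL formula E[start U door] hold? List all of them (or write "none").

States satisfying start: {Open}.
States satisfying door: {Closed, Open, Error}.
States satisfying E[start U door]: {Closed, Open, Error}.

{Closed, Open, Error}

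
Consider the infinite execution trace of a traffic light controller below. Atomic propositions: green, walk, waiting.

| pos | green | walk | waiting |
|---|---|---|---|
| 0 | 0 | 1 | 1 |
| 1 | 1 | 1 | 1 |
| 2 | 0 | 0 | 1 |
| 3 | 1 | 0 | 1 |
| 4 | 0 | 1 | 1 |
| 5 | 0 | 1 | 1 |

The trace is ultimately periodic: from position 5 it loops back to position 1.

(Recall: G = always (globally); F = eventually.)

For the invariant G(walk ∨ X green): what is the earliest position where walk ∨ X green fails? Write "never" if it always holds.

3

Check walk ∨ X green at each position in order: 0 ✓, 1 ✓, 2 ✓.
At position 3 the labels are {green, waiting} and the next position 4 has {waiting, walk}, so walk ∨ X green is false there. This is the first violation.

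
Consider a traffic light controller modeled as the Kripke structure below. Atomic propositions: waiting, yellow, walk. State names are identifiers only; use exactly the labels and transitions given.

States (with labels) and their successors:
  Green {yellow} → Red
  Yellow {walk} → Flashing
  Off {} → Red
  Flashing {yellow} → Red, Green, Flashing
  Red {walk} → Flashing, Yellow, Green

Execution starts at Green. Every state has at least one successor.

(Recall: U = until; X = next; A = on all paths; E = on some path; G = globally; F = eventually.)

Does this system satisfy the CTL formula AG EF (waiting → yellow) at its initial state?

Yes

States satisfying EF (waiting → yellow): {Green, Yellow, Off, Flashing, Red}.
States satisfying AG EF (waiting → yellow): {Green, Yellow, Off, Flashing, Red}.
Every state reachable from Green satisfies EF (waiting → yellow).
Green ∈ Sat(AG EF (waiting → yellow)).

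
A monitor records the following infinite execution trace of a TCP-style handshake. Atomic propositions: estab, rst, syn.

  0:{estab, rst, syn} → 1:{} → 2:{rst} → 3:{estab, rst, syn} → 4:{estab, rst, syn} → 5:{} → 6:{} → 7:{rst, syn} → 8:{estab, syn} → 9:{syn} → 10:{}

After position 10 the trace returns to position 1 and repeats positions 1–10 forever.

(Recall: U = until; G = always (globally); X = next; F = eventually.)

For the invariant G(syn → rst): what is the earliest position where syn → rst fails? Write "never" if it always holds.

8

Check syn → rst at each position in order: 0 ✓, 1 ✓, 2 ✓, 3 ✓, 4 ✓, 5 ✓, 6 ✓, 7 ✓.
At position 8 the labels are {estab, syn}, so syn → rst is false there. This is the first violation.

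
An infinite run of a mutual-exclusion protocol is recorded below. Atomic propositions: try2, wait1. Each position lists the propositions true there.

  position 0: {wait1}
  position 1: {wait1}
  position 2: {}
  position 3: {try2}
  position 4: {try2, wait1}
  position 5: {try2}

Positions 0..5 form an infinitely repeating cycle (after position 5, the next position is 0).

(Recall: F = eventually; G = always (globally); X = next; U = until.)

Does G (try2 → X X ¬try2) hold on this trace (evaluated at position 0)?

Does not hold

try2 → X X ¬try2 must hold at every position from 0 onward. It fails at position 3, so G (try2 → X X ¬try2) is false.
Positions where try2 holds: 3, 4, 5.
Check X X ¬try2 at each: 3→fails, 4→ok, 5→ok.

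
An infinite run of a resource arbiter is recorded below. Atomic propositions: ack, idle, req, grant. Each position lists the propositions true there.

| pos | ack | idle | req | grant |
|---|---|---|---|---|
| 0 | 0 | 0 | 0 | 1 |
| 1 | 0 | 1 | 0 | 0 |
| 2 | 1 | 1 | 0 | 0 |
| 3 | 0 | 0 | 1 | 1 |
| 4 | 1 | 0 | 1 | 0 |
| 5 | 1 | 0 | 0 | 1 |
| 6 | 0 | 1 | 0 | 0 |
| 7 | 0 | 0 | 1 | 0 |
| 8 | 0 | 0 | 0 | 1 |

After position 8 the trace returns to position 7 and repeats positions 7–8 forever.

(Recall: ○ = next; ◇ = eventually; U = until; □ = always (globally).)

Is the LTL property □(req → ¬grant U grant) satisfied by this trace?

req → ¬grant U grant holds at every position 0..8, and those are all positions ever visited, so □(req → ¬grant U grant) holds.
Positions where req holds: 3, 4, 7.
Check ¬grant U grant at each: 3→ok, 4→ok, 7→ok.

Yes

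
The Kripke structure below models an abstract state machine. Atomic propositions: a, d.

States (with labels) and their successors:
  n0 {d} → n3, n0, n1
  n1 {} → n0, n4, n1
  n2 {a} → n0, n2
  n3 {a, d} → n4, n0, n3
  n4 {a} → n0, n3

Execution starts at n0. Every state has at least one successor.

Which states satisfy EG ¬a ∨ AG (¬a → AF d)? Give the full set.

States satisfying ¬a: {n0, n1}.
States satisfying EG ¬a: {n0, n1}.
States satisfying ¬a → AF d: {n0, n2, n3, n4}.
States satisfying AG (¬a → AF d): ∅.
States satisfying EG ¬a ∨ AG (¬a → AF d): {n0, n1}.

{n0, n1}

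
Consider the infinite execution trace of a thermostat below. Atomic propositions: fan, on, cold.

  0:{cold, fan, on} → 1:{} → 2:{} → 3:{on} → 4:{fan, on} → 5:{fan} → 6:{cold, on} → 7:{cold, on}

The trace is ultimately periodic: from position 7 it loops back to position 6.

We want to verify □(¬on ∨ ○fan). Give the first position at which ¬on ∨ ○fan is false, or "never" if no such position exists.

At position 0 the labels are {cold, fan, on} and the next position 1 has {}, so ¬on ∨ ○fan is false there. This is the first violation.

0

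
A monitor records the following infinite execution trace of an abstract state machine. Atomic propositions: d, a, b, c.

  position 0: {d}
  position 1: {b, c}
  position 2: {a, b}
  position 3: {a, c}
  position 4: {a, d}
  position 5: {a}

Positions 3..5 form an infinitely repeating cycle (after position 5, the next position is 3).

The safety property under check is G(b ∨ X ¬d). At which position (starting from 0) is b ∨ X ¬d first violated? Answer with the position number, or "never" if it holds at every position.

Check b ∨ X ¬d at each position in order: 0 ✓, 1 ✓, 2 ✓.
At position 3 the labels are {a, c} and the next position 4 has {a, d}, so b ∨ X ¬d is false there. This is the first violation.

3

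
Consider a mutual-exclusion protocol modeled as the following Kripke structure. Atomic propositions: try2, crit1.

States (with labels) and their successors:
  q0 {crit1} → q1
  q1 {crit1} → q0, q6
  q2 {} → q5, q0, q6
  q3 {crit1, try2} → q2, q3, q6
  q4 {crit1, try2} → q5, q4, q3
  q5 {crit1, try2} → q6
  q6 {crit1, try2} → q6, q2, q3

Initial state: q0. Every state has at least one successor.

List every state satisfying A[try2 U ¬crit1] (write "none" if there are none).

{q2}

States satisfying try2: {q3, q4, q5, q6}.
States satisfying ¬crit1: {q2}.
States satisfying A[try2 U ¬crit1]: {q2}.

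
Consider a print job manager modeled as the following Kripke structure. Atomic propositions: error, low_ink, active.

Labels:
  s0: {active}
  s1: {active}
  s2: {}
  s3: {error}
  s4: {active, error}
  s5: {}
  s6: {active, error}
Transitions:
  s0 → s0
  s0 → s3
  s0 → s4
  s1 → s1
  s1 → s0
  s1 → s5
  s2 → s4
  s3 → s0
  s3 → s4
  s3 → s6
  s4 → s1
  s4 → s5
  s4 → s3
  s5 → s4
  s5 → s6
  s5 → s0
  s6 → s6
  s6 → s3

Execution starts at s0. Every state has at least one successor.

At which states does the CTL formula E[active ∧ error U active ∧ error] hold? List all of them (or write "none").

States satisfying active ∧ error: {s4, s6}.
States satisfying E[active ∧ error U active ∧ error]: {s4, s6}.

{s4, s6}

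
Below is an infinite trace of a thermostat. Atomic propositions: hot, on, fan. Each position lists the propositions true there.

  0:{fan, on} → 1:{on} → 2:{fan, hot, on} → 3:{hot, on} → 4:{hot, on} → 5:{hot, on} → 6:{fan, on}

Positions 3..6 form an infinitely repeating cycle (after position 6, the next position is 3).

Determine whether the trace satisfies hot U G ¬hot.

Walking from position 0: at position 0, G ¬hot has not yet held and hot fails, so hot U G ¬hot is false.

Does not hold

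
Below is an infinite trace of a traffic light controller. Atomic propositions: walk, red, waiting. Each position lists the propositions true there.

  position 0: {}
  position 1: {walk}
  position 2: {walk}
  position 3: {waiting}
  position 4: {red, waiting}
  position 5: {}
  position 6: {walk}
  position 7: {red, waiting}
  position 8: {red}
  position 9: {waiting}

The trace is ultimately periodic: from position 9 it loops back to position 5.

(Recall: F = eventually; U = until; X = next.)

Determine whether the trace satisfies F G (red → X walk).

Violated

G (red → X walk) is false at every position 0..9, so it never becomes true and F G (red → X walk) fails.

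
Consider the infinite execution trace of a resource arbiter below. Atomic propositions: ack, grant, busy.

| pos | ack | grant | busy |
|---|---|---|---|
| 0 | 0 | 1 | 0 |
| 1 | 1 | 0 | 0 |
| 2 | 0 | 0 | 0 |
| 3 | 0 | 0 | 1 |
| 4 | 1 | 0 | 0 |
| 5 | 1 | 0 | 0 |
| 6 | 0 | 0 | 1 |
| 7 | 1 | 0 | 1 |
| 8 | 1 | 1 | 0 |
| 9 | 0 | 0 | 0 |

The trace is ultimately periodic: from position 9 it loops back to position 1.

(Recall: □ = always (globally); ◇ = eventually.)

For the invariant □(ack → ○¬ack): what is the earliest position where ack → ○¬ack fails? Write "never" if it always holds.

Check ack → ○¬ack at each position in order: 0 ✓, 1 ✓, 2 ✓, 3 ✓.
At position 4 the labels are {ack} and the next position 5 has {ack}, so ack → ○¬ack is false there. This is the first violation.

4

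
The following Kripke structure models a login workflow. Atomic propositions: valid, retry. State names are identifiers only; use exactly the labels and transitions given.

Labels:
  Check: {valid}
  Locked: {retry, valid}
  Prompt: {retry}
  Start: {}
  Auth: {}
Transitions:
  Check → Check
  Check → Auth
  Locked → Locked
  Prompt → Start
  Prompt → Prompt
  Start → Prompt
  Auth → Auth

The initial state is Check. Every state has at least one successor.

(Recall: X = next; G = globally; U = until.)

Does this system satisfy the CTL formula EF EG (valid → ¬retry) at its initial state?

States satisfying EG (valid → ¬retry): {Check, Prompt, Start, Auth}.
States satisfying EF EG (valid → ¬retry): {Check, Prompt, Start, Auth}.
Some path from Check reaches a state where EG (valid → ¬retry) holds.
Check ∈ Sat(EF EG (valid → ¬retry)).

Holds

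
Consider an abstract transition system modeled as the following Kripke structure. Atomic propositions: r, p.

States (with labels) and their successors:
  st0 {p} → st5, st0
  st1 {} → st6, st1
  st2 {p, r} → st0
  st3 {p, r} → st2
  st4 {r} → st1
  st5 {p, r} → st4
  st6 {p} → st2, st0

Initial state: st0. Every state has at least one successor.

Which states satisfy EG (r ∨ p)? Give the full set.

States satisfying r ∨ p: {st0, st2, st3, st4, st5, st6}.
States satisfying EG (r ∨ p): {st0, st2, st3, st6}.

{st0, st2, st3, st6}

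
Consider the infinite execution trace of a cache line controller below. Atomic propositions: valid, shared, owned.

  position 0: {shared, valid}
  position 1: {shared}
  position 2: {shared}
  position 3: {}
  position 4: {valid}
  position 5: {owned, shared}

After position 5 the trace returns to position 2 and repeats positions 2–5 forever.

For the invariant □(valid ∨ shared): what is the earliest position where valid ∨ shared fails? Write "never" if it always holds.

Check valid ∨ shared at each position in order: 0 ✓, 1 ✓, 2 ✓.
At position 3 the labels are {}, so valid ∨ shared is false there. This is the first violation.

3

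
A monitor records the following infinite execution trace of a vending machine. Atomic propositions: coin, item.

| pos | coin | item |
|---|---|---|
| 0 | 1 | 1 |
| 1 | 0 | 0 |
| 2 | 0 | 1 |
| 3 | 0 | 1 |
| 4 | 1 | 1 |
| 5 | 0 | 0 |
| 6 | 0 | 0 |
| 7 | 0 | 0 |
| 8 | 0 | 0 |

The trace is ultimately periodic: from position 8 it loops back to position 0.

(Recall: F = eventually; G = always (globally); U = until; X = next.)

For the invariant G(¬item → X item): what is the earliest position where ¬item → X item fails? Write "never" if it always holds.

Check ¬item → X item at each position in order: 0 ✓, 1 ✓, 2 ✓, 3 ✓, 4 ✓.
At position 5 the labels are {} and the next position 6 has {}, so ¬item → X item is false there. This is the first violation.

5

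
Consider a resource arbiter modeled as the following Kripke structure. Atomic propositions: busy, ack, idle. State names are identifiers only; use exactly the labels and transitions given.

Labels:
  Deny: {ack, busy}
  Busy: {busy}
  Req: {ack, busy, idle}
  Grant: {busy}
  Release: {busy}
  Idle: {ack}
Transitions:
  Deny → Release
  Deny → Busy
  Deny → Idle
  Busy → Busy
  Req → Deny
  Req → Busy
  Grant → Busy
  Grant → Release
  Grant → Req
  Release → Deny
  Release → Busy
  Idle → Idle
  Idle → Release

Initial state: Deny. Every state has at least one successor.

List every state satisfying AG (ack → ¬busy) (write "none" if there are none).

States satisfying ack → ¬busy: {Busy, Grant, Release, Idle}.
States satisfying AG (ack → ¬busy): {Busy}.

{Busy}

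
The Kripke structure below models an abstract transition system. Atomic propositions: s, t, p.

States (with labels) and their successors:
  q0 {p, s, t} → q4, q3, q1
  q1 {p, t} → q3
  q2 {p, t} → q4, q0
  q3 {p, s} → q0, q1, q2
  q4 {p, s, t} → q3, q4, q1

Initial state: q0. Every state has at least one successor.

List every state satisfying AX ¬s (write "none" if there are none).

States satisfying ¬s: {q1, q2}.
States satisfying AX ¬s: ∅.

none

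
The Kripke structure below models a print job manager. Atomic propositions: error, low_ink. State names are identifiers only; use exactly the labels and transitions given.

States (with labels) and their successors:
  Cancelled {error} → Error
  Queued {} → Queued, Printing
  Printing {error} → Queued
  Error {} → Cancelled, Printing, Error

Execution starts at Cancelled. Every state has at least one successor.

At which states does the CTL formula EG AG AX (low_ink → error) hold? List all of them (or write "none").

{Cancelled, Queued, Printing, Error}

States satisfying AG AX (low_ink → error): {Cancelled, Queued, Printing, Error}.
States satisfying EG AG AX (low_ink → error): {Cancelled, Queued, Printing, Error}.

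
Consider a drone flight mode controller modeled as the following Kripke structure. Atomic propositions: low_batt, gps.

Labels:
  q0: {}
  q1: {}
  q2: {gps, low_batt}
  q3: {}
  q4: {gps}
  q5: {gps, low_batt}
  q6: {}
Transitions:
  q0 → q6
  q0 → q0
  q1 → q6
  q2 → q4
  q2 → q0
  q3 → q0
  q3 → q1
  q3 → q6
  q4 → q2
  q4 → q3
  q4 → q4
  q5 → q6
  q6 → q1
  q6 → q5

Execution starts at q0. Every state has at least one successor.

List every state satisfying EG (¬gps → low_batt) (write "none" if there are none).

{q2, q4}

States satisfying ¬gps → low_batt: {q2, q4, q5}.
States satisfying EG (¬gps → low_batt): {q2, q4}.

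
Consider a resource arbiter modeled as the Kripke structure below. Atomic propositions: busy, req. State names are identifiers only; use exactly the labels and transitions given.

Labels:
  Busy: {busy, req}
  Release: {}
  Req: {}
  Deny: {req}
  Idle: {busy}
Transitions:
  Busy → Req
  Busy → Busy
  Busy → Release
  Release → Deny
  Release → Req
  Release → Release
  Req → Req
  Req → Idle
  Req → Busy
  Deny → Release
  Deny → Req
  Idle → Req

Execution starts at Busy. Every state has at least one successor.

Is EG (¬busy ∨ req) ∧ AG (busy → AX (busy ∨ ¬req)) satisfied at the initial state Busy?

Yes

States satisfying ¬busy ∨ req: {Busy, Release, Req, Deny}.
States satisfying EG (¬busy ∨ req): {Busy, Release, Req, Deny}.
States satisfying busy → AX (busy ∨ ¬req): {Busy, Release, Req, Deny, Idle}.
States satisfying AG (busy → AX (busy ∨ ¬req)): {Busy, Release, Req, Deny, Idle}.
States satisfying EG (¬busy ∨ req) ∧ AG (busy → AX (busy ∨ ¬req)): {Busy, Release, Req, Deny}.
Busy ∈ Sat(EG (¬busy ∨ req) ∧ AG (busy → AX (busy ∨ ¬req))).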